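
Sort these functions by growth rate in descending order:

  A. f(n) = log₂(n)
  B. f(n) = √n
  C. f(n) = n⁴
C > B > A

Comparing growth rates:
C = n⁴ is O(n⁴)
B = √n is O(√n)
A = log₂(n) is O(log n)

Therefore, the order from fastest to slowest is: C > B > A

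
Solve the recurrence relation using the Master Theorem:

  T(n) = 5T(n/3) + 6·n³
Θ(n³)

Master Theorem: a = 5, b = 3, f(n) = 6·n³.
Compute the critical exponent d = log₃(5) = 1.465.
Compare f(n) = Θ(n³) against n^d:
  k = 3 > d = 1.465, so f(n) = Ω(n^(d+ε)) — Case 3.
  Regularity: a·(n/b)^3/n^3 = a/b^3 = 5/27 < 1 ✓.
  The top-level work dominates: T(n) = Θ(f(n)) = Θ(n³).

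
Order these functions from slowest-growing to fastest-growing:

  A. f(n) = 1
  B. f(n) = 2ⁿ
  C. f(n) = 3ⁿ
A < B < C

Comparing growth rates:
A = 1 is O(1)
B = 2ⁿ is O(2ⁿ)
C = 3ⁿ is O(3ⁿ)

Therefore, the order from slowest to fastest is: A < B < C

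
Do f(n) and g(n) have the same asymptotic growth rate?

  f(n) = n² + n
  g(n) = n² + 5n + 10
True

f(n) = n² + n and g(n) = n² + 5n + 10 are both O(n²).
Since they have the same asymptotic growth rate, f(n) = Θ(g(n)) is true.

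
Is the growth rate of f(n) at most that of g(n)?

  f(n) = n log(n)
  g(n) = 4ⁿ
True

f(n) = n log(n) is O(n log n), and g(n) = 4ⁿ is O(4ⁿ).
Since O(n log n) ⊆ O(4ⁿ) (f grows no faster than g), f(n) = O(g(n)) is true.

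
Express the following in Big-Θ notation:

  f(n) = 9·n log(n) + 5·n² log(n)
Θ(n² log n)

Order the terms by growth rate: 9·n log(n) ≺ 5·n² log(n).
The fastest-growing term 5·n² log(n) dominates as n → ∞; dropping its constant factor gives Θ(n² log n).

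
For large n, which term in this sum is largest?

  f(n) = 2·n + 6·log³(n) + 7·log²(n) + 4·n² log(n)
4·n² log(n)

Looking at each term:
  - 2·n is O(n)
  - 6·log³(n) is O(log³ n)
  - 7·log²(n) is O(log² n)
  - 4·n² log(n) is O(n² log n)

The term 4·n² log(n) (O(n² log n)) grows fastest and dominates all others.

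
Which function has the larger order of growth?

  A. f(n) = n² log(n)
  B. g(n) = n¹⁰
B

f(n) = n² log(n) is O(n² log n), while g(n) = n¹⁰ is O(n¹⁰).
Since O(n¹⁰) grows faster than O(n² log n), g(n) dominates.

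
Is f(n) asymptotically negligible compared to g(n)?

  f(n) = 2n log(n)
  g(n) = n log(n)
False

f(n) = 2n log(n) is O(n log n), and g(n) = n log(n) is O(n log n).
Since they have the same growth rate, f(n) = o(g(n)) is false.
(f = o(g) requires f to grow strictly slower, not equal.)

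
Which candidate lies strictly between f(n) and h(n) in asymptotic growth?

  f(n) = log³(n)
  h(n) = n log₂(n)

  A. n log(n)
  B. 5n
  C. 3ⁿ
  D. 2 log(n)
B

We need g(n) with log³(n) = o(g(n)) and g(n) = o(n log₂(n)), i.e. O(log³ n) ≺ g ≺ O(n log n).
Check each option:
  A. n log(n) — O(n log n) does not grow strictly slower than h(n)
  B. 5n — O(n) is strictly between O(log³ n) and O(n log n) ✓
  C. 3ⁿ — O(3ⁿ) does not grow strictly slower than h(n)
  D. 2 log(n) — O(log n) does not grow strictly faster than f(n)

Only option B (5n) lies strictly between.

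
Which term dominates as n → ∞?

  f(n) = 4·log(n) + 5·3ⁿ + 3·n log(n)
5·3ⁿ

Looking at each term:
  - 4·log(n) is O(log n)
  - 5·3ⁿ is O(3ⁿ)
  - 3·n log(n) is O(n log n)

The term 5·3ⁿ (O(3ⁿ)) grows fastest and dominates all others.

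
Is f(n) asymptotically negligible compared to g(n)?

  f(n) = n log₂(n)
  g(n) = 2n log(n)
False

f(n) = n log₂(n) is O(n log n), and g(n) = 2n log(n) is O(n log n).
Since they have the same growth rate, f(n) = o(g(n)) is false.
(f = o(g) requires f to grow strictly slower, not equal.)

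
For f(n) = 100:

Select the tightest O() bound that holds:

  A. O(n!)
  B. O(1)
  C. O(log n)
B

f(n) = 100 is O(1).
All listed options are valid Big-O bounds (upper bounds),
but O(1) is the tightest (smallest valid bound).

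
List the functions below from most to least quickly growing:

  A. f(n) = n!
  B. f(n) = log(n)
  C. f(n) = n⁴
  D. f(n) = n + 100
A > C > D > B

Comparing growth rates:
A = n! is O(n!)
C = n⁴ is O(n⁴)
D = n + 100 is O(n)
B = log(n) is O(log n)

Therefore, the order from fastest to slowest is: A > C > D > B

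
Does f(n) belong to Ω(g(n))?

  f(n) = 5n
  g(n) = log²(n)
True

f(n) = 5n is O(n), and g(n) = log²(n) is O(log² n).
Since O(n) grows at least as fast as O(log² n), f(n) = Ω(g(n)) is true.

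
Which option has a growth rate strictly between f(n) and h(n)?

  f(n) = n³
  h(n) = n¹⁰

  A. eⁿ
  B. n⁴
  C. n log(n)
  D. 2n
B

We need g(n) with n³ = o(g(n)) and g(n) = o(n¹⁰), i.e. O(n³) ≺ g ≺ O(n¹⁰).
Check each option:
  A. eⁿ — O(eⁿ) does not grow strictly slower than h(n)
  B. n⁴ — O(n⁴) is strictly between O(n³) and O(n¹⁰) ✓
  C. n log(n) — O(n log n) does not grow strictly faster than f(n)
  D. 2n — O(n) does not grow strictly faster than f(n)

Only option B (n⁴) lies strictly between.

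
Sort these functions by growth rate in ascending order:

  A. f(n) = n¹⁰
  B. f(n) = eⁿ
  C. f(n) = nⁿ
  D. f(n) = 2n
D < A < B < C

Comparing growth rates:
D = 2n is O(n)
A = n¹⁰ is O(n¹⁰)
B = eⁿ is O(eⁿ)
C = nⁿ is O(nⁿ)

Therefore, the order from slowest to fastest is: D < A < B < C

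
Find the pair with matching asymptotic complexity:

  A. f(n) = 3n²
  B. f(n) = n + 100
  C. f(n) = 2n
B and C

Examining each function:
  A. 3n² is O(n²)
  B. n + 100 is O(n)
  C. 2n is O(n)

Functions B and C both have the same complexity class.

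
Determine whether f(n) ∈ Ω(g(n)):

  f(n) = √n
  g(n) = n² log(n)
False

f(n) = √n is O(√n), and g(n) = n² log(n) is O(n² log n).
Since O(√n) grows slower than O(n² log n), f(n) = Ω(g(n)) is false.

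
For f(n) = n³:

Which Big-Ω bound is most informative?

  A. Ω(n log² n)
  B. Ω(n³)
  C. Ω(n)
B

f(n) = n³ is Ω(n³).
All listed options are valid Big-Ω bounds (lower bounds),
but Ω(n³) is the tightest (largest valid bound).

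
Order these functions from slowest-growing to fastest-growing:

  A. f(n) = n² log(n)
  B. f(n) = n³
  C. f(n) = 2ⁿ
A < B < C

Comparing growth rates:
A = n² log(n) is O(n² log n)
B = n³ is O(n³)
C = 2ⁿ is O(2ⁿ)

Therefore, the order from slowest to fastest is: A < B < C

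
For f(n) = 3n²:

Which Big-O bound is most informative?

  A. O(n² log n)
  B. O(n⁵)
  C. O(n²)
C

f(n) = 3n² is O(n²).
All listed options are valid Big-O bounds (upper bounds),
but O(n²) is the tightest (smallest valid bound).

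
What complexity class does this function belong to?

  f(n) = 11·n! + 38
O(n!)

The dominant term in 11·n! + 38 is 11·n!, which is Θ(n!).
Lower-order terms (38) are asymptotically negligible.
Constants are absorbed, so the tightest bound is O(n!).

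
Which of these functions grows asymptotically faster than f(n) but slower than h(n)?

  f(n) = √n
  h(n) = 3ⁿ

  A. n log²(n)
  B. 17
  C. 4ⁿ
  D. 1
A

We need g(n) with √n = o(g(n)) and g(n) = o(3ⁿ), i.e. O(√n) ≺ g ≺ O(3ⁿ).
Check each option:
  A. n log²(n) — O(n log² n) is strictly between O(√n) and O(3ⁿ) ✓
  B. 17 — O(1) does not grow strictly faster than f(n)
  C. 4ⁿ — O(4ⁿ) does not grow strictly slower than h(n)
  D. 1 — O(1) does not grow strictly faster than f(n)

Only option A (n log²(n)) lies strictly between.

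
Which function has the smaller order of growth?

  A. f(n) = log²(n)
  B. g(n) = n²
A

f(n) = log²(n) is O(log² n), while g(n) = n² is O(n²).
Since O(log² n) grows slower than O(n²), f(n) is dominated.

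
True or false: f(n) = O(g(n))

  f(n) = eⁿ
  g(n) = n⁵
False

f(n) = eⁿ is O(eⁿ), and g(n) = n⁵ is O(n⁵).
Since O(eⁿ) grows faster than O(n⁵), f(n) = O(g(n)) is false.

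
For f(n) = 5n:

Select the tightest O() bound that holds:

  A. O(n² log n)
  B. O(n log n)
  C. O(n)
C

f(n) = 5n is O(n).
All listed options are valid Big-O bounds (upper bounds),
but O(n) is the tightest (smallest valid bound).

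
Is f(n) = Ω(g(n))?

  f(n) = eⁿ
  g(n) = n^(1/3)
True

f(n) = eⁿ is O(eⁿ), and g(n) = n^(1/3) is O(n^(1/3)).
Since O(eⁿ) grows at least as fast as O(n^(1/3)), f(n) = Ω(g(n)) is true.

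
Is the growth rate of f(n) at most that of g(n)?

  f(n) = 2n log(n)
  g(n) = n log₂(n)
True

f(n) = 2n log(n) and g(n) = n log₂(n) are both O(n log n).
Big-O permits equal growth rates (f ≤ c·g for some c), so f(n) = O(g(n)) is true.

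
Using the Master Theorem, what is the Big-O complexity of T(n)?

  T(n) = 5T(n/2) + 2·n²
Θ(n^log₂(5))

Master Theorem: a = 5, b = 2, f(n) = 2·n².
Compute the critical exponent d = log₂(5) = 2.322.
Compare f(n) = Θ(n²) against n^d:
  k = 2 < d = 2.322, so f(n) = O(n^(d-ε)) — Case 1.
  The recursion cost dominates: T(n) = Θ(n^d) = Θ(n^log₂(5)).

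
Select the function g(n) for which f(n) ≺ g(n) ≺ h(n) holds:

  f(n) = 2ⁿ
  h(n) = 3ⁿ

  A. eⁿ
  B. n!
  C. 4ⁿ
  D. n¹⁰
A

We need g(n) with 2ⁿ = o(g(n)) and g(n) = o(3ⁿ), i.e. O(2ⁿ) ≺ g ≺ O(3ⁿ).
Check each option:
  A. eⁿ — O(eⁿ) is strictly between O(2ⁿ) and O(3ⁿ) ✓
  B. n! — O(n!) does not grow strictly slower than h(n)
  C. 4ⁿ — O(4ⁿ) does not grow strictly slower than h(n)
  D. n¹⁰ — O(n¹⁰) does not grow strictly faster than f(n)

Only option A (eⁿ) lies strictly between.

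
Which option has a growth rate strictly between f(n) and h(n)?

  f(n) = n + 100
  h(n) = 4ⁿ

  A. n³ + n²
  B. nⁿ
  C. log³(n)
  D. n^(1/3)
A

We need g(n) with n + 100 = o(g(n)) and g(n) = o(4ⁿ), i.e. O(n) ≺ g ≺ O(4ⁿ).
Check each option:
  A. n³ + n² — O(n³) is strictly between O(n) and O(4ⁿ) ✓
  B. nⁿ — O(nⁿ) does not grow strictly slower than h(n)
  C. log³(n) — O(log³ n) does not grow strictly faster than f(n)
  D. n^(1/3) — O(n^(1/3)) does not grow strictly faster than f(n)

Only option A (n³ + n²) lies strictly between.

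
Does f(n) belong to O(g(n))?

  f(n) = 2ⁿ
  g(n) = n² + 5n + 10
False

f(n) = 2ⁿ is O(2ⁿ), and g(n) = n² + 5n + 10 is O(n²).
Since O(2ⁿ) grows faster than O(n²), f(n) = O(g(n)) is false.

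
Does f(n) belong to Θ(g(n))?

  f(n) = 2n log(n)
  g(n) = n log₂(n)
True

f(n) = 2n log(n) and g(n) = n log₂(n) are both O(n log n).
Since they have the same asymptotic growth rate, f(n) = Θ(g(n)) is true.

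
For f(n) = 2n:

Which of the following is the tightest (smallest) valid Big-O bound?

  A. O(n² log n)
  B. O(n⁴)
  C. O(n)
C

f(n) = 2n is O(n).
All listed options are valid Big-O bounds (upper bounds),
but O(n) is the tightest (smallest valid bound).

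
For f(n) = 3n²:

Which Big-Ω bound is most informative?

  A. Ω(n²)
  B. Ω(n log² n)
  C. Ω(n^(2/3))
A

f(n) = 3n² is Ω(n²).
All listed options are valid Big-Ω bounds (lower bounds),
but Ω(n²) is the tightest (largest valid bound).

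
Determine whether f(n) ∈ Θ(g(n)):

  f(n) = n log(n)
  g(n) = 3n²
False

f(n) = n log(n) is O(n log n), and g(n) = 3n² is O(n²).
Since they have different growth rates, f(n) = Θ(g(n)) is false.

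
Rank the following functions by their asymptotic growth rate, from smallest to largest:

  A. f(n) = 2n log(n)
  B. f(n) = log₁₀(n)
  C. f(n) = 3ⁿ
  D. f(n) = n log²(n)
B < A < D < C

Comparing growth rates:
B = log₁₀(n) is O(log n)
A = 2n log(n) is O(n log n)
D = n log²(n) is O(n log² n)
C = 3ⁿ is O(3ⁿ)

Therefore, the order from slowest to fastest is: B < A < D < C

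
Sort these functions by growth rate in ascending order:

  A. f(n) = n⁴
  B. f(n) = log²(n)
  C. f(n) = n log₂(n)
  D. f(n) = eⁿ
B < C < A < D

Comparing growth rates:
B = log²(n) is O(log² n)
C = n log₂(n) is O(n log n)
A = n⁴ is O(n⁴)
D = eⁿ is O(eⁿ)

Therefore, the order from slowest to fastest is: B < C < A < D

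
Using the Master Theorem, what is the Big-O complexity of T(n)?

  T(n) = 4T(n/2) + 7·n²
Θ(n² log n)

Master Theorem: a = 4, b = 2, f(n) = 7·n².
Compute the critical exponent d = log₂(4) = 2.
Compare f(n) = Θ(n²) against n^d:
  k = 2 = d, so f(n) = Θ(n^d) — Case 2.
  Work is balanced across levels: T(n) = Θ(n^d log n) = Θ(n² log n).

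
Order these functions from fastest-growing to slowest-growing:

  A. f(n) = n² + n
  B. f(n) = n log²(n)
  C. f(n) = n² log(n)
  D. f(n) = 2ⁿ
D > C > A > B

Comparing growth rates:
D = 2ⁿ is O(2ⁿ)
C = n² log(n) is O(n² log n)
A = n² + n is O(n²)
B = n log²(n) is O(n log² n)

Therefore, the order from fastest to slowest is: D > C > A > B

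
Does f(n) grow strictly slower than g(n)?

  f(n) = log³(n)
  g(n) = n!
True

f(n) = log³(n) is O(log³ n), and g(n) = n! is O(n!).
Since O(log³ n) grows strictly slower than O(n!), f(n) = o(g(n)) is true.
This means lim(n→∞) f(n)/g(n) = 0.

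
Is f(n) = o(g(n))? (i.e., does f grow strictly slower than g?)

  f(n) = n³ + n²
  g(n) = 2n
False

f(n) = n³ + n² is O(n³), and g(n) = 2n is O(n).
Since O(n³) grows faster than or equal to O(n), f(n) = o(g(n)) is false.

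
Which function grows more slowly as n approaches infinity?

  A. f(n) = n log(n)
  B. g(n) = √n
B

f(n) = n log(n) is O(n log n), while g(n) = √n is O(√n).
Since O(√n) grows slower than O(n log n), g(n) is dominated.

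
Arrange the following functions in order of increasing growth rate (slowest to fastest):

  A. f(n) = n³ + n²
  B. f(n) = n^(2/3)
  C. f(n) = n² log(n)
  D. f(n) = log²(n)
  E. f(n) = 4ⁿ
D < B < C < A < E

Comparing growth rates:
D = log²(n) is O(log² n)
B = n^(2/3) is O(n^(2/3))
C = n² log(n) is O(n² log n)
A = n³ + n² is O(n³)
E = 4ⁿ is O(4ⁿ)

Therefore, the order from slowest to fastest is: D < B < C < A < E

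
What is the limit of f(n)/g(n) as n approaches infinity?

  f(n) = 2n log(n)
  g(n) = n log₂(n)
log(4)

Since 2n log(n) and n log₂(n) have the same growth rate (O(n log n)),
the ratio converges to a constant: log(4).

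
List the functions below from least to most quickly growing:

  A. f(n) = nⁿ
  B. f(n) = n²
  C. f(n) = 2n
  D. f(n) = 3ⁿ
C < B < D < A

Comparing growth rates:
C = 2n is O(n)
B = n² is O(n²)
D = 3ⁿ is O(3ⁿ)
A = nⁿ is O(nⁿ)

Therefore, the order from slowest to fastest is: C < B < D < A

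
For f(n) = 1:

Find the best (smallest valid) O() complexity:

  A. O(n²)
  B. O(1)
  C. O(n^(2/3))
B

f(n) = 1 is O(1).
All listed options are valid Big-O bounds (upper bounds),
but O(1) is the tightest (smallest valid bound).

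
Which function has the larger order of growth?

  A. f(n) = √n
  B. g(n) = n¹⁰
B

f(n) = √n is O(√n), while g(n) = n¹⁰ is O(n¹⁰).
Since O(n¹⁰) grows faster than O(√n), g(n) dominates.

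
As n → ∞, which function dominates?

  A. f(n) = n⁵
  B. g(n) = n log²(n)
A

f(n) = n⁵ is O(n⁵), while g(n) = n log²(n) is O(n log² n).
Since O(n⁵) grows faster than O(n log² n), f(n) dominates.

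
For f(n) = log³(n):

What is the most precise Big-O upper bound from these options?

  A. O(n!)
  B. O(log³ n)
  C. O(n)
B

f(n) = log³(n) is O(log³ n).
All listed options are valid Big-O bounds (upper bounds),
but O(log³ n) is the tightest (smallest valid bound).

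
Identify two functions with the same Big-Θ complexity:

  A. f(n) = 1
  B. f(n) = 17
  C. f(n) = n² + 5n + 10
A and B

Examining each function:
  A. 1 is O(1)
  B. 17 is O(1)
  C. n² + 5n + 10 is O(n²)

Functions A and B both have the same complexity class.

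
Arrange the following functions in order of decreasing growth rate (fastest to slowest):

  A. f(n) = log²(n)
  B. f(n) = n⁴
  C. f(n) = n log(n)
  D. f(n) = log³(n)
B > C > D > A

Comparing growth rates:
B = n⁴ is O(n⁴)
C = n log(n) is O(n log n)
D = log³(n) is O(log³ n)
A = log²(n) is O(log² n)

Therefore, the order from fastest to slowest is: B > C > D > A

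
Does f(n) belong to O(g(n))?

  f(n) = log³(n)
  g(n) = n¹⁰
True

f(n) = log³(n) is O(log³ n), and g(n) = n¹⁰ is O(n¹⁰).
Since O(log³ n) ⊆ O(n¹⁰) (f grows no faster than g), f(n) = O(g(n)) is true.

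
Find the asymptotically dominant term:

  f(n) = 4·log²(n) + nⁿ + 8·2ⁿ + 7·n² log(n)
nⁿ

Looking at each term:
  - 4·log²(n) is O(log² n)
  - nⁿ is O(nⁿ)
  - 8·2ⁿ is O(2ⁿ)
  - 7·n² log(n) is O(n² log n)

The term nⁿ (O(nⁿ)) grows fastest and dominates all others.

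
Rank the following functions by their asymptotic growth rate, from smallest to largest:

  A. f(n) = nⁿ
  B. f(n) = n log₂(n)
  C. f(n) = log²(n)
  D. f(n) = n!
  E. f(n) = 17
E < C < B < D < A

Comparing growth rates:
E = 17 is O(1)
C = log²(n) is O(log² n)
B = n log₂(n) is O(n log n)
D = n! is O(n!)
A = nⁿ is O(nⁿ)

Therefore, the order from slowest to fastest is: E < C < B < D < A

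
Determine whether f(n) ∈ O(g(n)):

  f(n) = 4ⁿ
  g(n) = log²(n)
False

f(n) = 4ⁿ is O(4ⁿ), and g(n) = log²(n) is O(log² n).
Since O(4ⁿ) grows faster than O(log² n), f(n) = O(g(n)) is false.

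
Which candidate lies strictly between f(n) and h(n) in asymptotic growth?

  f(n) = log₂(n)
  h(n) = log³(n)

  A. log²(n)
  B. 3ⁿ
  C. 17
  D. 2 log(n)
A

We need g(n) with log₂(n) = o(g(n)) and g(n) = o(log³(n)), i.e. O(log n) ≺ g ≺ O(log³ n).
Check each option:
  A. log²(n) — O(log² n) is strictly between O(log n) and O(log³ n) ✓
  B. 3ⁿ — O(3ⁿ) does not grow strictly slower than h(n)
  C. 17 — O(1) does not grow strictly faster than f(n)
  D. 2 log(n) — O(log n) does not grow strictly faster than f(n)

Only option A (log²(n)) lies strictly between.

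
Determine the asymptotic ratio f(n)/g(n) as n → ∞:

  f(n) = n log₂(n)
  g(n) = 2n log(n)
1/(2*log(2))

Since n log₂(n) and 2n log(n) have the same growth rate (O(n log n)),
the ratio converges to a constant: 1/(2*log(2)).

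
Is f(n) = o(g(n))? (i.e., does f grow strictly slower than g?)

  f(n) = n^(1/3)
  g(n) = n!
True

f(n) = n^(1/3) is O(n^(1/3)), and g(n) = n! is O(n!).
Since O(n^(1/3)) grows strictly slower than O(n!), f(n) = o(g(n)) is true.
This means lim(n→∞) f(n)/g(n) = 0.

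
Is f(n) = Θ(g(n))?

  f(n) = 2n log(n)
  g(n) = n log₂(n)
True

f(n) = 2n log(n) and g(n) = n log₂(n) are both O(n log n).
Since they have the same asymptotic growth rate, f(n) = Θ(g(n)) is true.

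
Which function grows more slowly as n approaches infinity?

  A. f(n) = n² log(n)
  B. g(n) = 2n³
A

f(n) = n² log(n) is O(n² log n), while g(n) = 2n³ is O(n³).
Since O(n² log n) grows slower than O(n³), f(n) is dominated.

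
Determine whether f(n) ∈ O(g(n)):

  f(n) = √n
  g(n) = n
True

f(n) = √n is O(√n), and g(n) = n is O(n).
Since O(√n) ⊆ O(n) (f grows no faster than g), f(n) = O(g(n)) is true.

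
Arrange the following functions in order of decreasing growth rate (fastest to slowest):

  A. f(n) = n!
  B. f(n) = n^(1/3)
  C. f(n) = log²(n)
A > B > C

Comparing growth rates:
A = n! is O(n!)
B = n^(1/3) is O(n^(1/3))
C = log²(n) is O(log² n)

Therefore, the order from fastest to slowest is: A > B > C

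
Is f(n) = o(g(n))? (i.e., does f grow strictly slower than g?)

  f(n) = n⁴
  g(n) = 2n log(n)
False

f(n) = n⁴ is O(n⁴), and g(n) = 2n log(n) is O(n log n).
Since O(n⁴) grows faster than or equal to O(n log n), f(n) = o(g(n)) is false.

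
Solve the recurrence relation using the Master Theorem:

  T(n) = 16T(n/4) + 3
Θ(n²)

Master Theorem: a = 16, b = 4, f(n) = 3.
Compute the critical exponent d = log₄(16) = 2.
Compare f(n) = Θ(1) against n^d:
  k = 0 < d = 2, so f(n) = O(n^(d-ε)) — Case 1.
  The recursion cost dominates: T(n) = Θ(n^d) = Θ(n²).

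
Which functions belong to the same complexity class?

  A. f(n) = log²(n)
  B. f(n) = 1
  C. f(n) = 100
B and C

Examining each function:
  A. log²(n) is O(log² n)
  B. 1 is O(1)
  C. 100 is O(1)

Functions B and C both have the same complexity class.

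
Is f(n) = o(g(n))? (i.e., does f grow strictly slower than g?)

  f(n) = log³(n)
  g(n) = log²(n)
False

f(n) = log³(n) is O(log³ n), and g(n) = log²(n) is O(log² n).
Since O(log³ n) grows faster than or equal to O(log² n), f(n) = o(g(n)) is false.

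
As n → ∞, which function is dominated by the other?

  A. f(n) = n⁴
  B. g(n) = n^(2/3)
B

f(n) = n⁴ is O(n⁴), while g(n) = n^(2/3) is O(n^(2/3)).
Since O(n^(2/3)) grows slower than O(n⁴), g(n) is dominated.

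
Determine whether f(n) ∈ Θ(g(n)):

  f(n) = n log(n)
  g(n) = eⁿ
False

f(n) = n log(n) is O(n log n), and g(n) = eⁿ is O(eⁿ).
Since they have different growth rates, f(n) = Θ(g(n)) is false.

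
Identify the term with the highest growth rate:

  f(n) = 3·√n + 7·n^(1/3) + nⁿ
nⁿ

Looking at each term:
  - 3·√n is O(√n)
  - 7·n^(1/3) is O(n^(1/3))
  - nⁿ is O(nⁿ)

The term nⁿ (O(nⁿ)) grows fastest and dominates all others.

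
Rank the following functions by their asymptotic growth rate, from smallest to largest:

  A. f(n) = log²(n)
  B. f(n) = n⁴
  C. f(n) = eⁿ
A < B < C

Comparing growth rates:
A = log²(n) is O(log² n)
B = n⁴ is O(n⁴)
C = eⁿ is O(eⁿ)

Therefore, the order from slowest to fastest is: A < B < C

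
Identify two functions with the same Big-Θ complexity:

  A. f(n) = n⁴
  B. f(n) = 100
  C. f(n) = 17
B and C

Examining each function:
  A. n⁴ is O(n⁴)
  B. 100 is O(1)
  C. 17 is O(1)

Functions B and C both have the same complexity class.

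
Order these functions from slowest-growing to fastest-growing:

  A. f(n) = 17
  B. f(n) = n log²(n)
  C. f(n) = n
A < C < B

Comparing growth rates:
A = 17 is O(1)
C = n is O(n)
B = n log²(n) is O(n log² n)

Therefore, the order from slowest to fastest is: A < C < B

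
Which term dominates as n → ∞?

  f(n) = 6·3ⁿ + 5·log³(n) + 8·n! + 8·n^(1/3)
8·n!

Looking at each term:
  - 6·3ⁿ is O(3ⁿ)
  - 5·log³(n) is O(log³ n)
  - 8·n! is O(n!)
  - 8·n^(1/3) is O(n^(1/3))

The term 8·n! (O(n!)) grows fastest and dominates all others.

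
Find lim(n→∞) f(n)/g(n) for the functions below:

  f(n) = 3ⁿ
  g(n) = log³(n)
∞

Since 3ⁿ (O(3ⁿ)) grows faster than log³(n) (O(log³ n)),
the ratio f(n)/g(n) → ∞ as n → ∞.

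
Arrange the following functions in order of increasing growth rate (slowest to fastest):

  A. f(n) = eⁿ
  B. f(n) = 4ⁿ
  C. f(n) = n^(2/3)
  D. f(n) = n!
C < A < B < D

Comparing growth rates:
C = n^(2/3) is O(n^(2/3))
A = eⁿ is O(eⁿ)
B = 4ⁿ is O(4ⁿ)
D = n! is O(n!)

Therefore, the order from slowest to fastest is: C < A < B < D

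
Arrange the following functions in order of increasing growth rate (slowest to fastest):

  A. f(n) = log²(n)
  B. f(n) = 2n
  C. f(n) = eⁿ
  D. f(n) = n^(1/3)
A < D < B < C

Comparing growth rates:
A = log²(n) is O(log² n)
D = n^(1/3) is O(n^(1/3))
B = 2n is O(n)
C = eⁿ is O(eⁿ)

Therefore, the order from slowest to fastest is: A < D < B < C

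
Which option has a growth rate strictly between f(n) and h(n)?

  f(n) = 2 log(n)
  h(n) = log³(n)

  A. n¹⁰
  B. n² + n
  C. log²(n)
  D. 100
C

We need g(n) with 2 log(n) = o(g(n)) and g(n) = o(log³(n)), i.e. O(log n) ≺ g ≺ O(log³ n).
Check each option:
  A. n¹⁰ — O(n¹⁰) does not grow strictly slower than h(n)
  B. n² + n — O(n²) does not grow strictly slower than h(n)
  C. log²(n) — O(log² n) is strictly between O(log n) and O(log³ n) ✓
  D. 100 — O(1) does not grow strictly faster than f(n)

Only option C (log²(n)) lies strictly between.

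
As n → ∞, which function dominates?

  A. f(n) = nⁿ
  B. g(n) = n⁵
A

f(n) = nⁿ is O(nⁿ), while g(n) = n⁵ is O(n⁵).
Since O(nⁿ) grows faster than O(n⁵), f(n) dominates.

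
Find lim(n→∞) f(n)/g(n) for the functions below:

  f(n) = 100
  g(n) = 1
100

Since 100 and 1 have the same growth rate (O(1)),
the ratio converges to a constant: 100.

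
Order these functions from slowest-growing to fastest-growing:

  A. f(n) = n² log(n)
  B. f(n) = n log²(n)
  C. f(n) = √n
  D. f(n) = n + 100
C < D < B < A

Comparing growth rates:
C = √n is O(√n)
D = n + 100 is O(n)
B = n log²(n) is O(n log² n)
A = n² log(n) is O(n² log n)

Therefore, the order from slowest to fastest is: C < D < B < A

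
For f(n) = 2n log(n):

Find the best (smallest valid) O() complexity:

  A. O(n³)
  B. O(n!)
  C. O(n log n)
C

f(n) = 2n log(n) is O(n log n).
All listed options are valid Big-O bounds (upper bounds),
but O(n log n) is the tightest (smallest valid bound).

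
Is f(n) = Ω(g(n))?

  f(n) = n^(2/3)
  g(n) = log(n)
True

f(n) = n^(2/3) is O(n^(2/3)), and g(n) = log(n) is O(log n).
Since O(n^(2/3)) grows at least as fast as O(log n), f(n) = Ω(g(n)) is true.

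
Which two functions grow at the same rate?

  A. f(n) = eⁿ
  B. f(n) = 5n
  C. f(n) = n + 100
B and C

Examining each function:
  A. eⁿ is O(eⁿ)
  B. 5n is O(n)
  C. n + 100 is O(n)

Functions B and C both have the same complexity class.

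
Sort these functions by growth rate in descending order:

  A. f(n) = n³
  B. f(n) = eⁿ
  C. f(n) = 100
B > A > C

Comparing growth rates:
B = eⁿ is O(eⁿ)
A = n³ is O(n³)
C = 100 is O(1)

Therefore, the order from fastest to slowest is: B > A > C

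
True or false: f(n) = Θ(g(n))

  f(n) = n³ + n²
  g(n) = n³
True

f(n) = n³ + n² and g(n) = n³ are both O(n³).
Since they have the same asymptotic growth rate, f(n) = Θ(g(n)) is true.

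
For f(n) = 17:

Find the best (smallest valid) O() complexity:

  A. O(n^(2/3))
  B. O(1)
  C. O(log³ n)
B

f(n) = 17 is O(1).
All listed options are valid Big-O bounds (upper bounds),
but O(1) is the tightest (smallest valid bound).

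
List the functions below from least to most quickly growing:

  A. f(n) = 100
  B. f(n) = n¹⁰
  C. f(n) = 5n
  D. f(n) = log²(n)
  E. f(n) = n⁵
A < D < C < E < B

Comparing growth rates:
A = 100 is O(1)
D = log²(n) is O(log² n)
C = 5n is O(n)
E = n⁵ is O(n⁵)
B = n¹⁰ is O(n¹⁰)

Therefore, the order from slowest to fastest is: A < D < C < E < B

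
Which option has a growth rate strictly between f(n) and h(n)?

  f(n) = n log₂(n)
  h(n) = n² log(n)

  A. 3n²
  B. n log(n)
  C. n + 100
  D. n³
A

We need g(n) with n log₂(n) = o(g(n)) and g(n) = o(n² log(n)), i.e. O(n log n) ≺ g ≺ O(n² log n).
Check each option:
  A. 3n² — O(n²) is strictly between O(n log n) and O(n² log n) ✓
  B. n log(n) — O(n log n) does not grow strictly faster than f(n)
  C. n + 100 — O(n) does not grow strictly faster than f(n)
  D. n³ — O(n³) does not grow strictly slower than h(n)

Only option A (3n²) lies strictly between.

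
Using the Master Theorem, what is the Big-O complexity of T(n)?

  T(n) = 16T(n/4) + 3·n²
Θ(n² log n)

Master Theorem: a = 16, b = 4, f(n) = 3·n².
Compute the critical exponent d = log₄(16) = 2.
Compare f(n) = Θ(n²) against n^d:
  k = 2 = d, so f(n) = Θ(n^d) — Case 2.
  Work is balanced across levels: T(n) = Θ(n^d log n) = Θ(n² log n).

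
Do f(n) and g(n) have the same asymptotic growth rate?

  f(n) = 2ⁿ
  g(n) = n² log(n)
False

f(n) = 2ⁿ is O(2ⁿ), and g(n) = n² log(n) is O(n² log n).
Since they have different growth rates, f(n) = Θ(g(n)) is false.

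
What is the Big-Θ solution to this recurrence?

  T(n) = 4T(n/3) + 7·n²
Θ(n²)

Master Theorem: a = 4, b = 3, f(n) = 7·n².
Compute the critical exponent d = log₃(4) = 1.262.
Compare f(n) = Θ(n²) against n^d:
  k = 2 > d = 1.262, so f(n) = Ω(n^(d+ε)) — Case 3.
  Regularity: a·(n/b)^2/n^2 = a/b^2 = 4/9 < 1 ✓.
  The top-level work dominates: T(n) = Θ(f(n)) = Θ(n²).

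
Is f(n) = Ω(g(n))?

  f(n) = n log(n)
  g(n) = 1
True

f(n) = n log(n) is O(n log n), and g(n) = 1 is O(1).
Since O(n log n) grows at least as fast as O(1), f(n) = Ω(g(n)) is true.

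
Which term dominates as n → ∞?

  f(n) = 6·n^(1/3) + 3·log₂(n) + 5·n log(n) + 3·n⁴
3·n⁴

Looking at each term:
  - 6·n^(1/3) is O(n^(1/3))
  - 3·log₂(n) is O(log n)
  - 5·n log(n) is O(n log n)
  - 3·n⁴ is O(n⁴)

The term 3·n⁴ (O(n⁴)) grows fastest and dominates all others.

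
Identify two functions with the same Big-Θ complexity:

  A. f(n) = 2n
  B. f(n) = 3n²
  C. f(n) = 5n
A and C

Examining each function:
  A. 2n is O(n)
  B. 3n² is O(n²)
  C. 5n is O(n)

Functions A and C both have the same complexity class.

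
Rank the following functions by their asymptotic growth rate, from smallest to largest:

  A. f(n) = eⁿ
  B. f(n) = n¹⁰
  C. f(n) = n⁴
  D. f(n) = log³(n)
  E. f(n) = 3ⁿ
D < C < B < A < E

Comparing growth rates:
D = log³(n) is O(log³ n)
C = n⁴ is O(n⁴)
B = n¹⁰ is O(n¹⁰)
A = eⁿ is O(eⁿ)
E = 3ⁿ is O(3ⁿ)

Therefore, the order from slowest to fastest is: D < C < B < A < E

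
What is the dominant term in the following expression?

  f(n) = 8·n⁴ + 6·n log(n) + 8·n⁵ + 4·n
8·n⁵

Looking at each term:
  - 8·n⁴ is O(n⁴)
  - 6·n log(n) is O(n log n)
  - 8·n⁵ is O(n⁵)
  - 4·n is O(n)

The term 8·n⁵ (O(n⁵)) grows fastest and dominates all others.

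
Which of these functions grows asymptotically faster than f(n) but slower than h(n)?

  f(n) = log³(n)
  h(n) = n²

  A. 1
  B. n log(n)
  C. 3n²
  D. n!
B

We need g(n) with log³(n) = o(g(n)) and g(n) = o(n²), i.e. O(log³ n) ≺ g ≺ O(n²).
Check each option:
  A. 1 — O(1) does not grow strictly faster than f(n)
  B. n log(n) — O(n log n) is strictly between O(log³ n) and O(n²) ✓
  C. 3n² — O(n²) does not grow strictly slower than h(n)
  D. n! — O(n!) does not grow strictly slower than h(n)

Only option B (n log(n)) lies strictly between.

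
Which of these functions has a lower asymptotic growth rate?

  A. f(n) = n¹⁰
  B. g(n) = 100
B

f(n) = n¹⁰ is O(n¹⁰), while g(n) = 100 is O(1).
Since O(1) grows slower than O(n¹⁰), g(n) is dominated.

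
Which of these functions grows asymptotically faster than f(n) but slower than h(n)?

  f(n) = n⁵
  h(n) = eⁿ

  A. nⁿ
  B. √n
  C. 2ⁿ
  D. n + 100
C

We need g(n) with n⁵ = o(g(n)) and g(n) = o(eⁿ), i.e. O(n⁵) ≺ g ≺ O(eⁿ).
Check each option:
  A. nⁿ — O(nⁿ) does not grow strictly slower than h(n)
  B. √n — O(√n) does not grow strictly faster than f(n)
  C. 2ⁿ — O(2ⁿ) is strictly between O(n⁵) and O(eⁿ) ✓
  D. n + 100 — O(n) does not grow strictly faster than f(n)

Only option C (2ⁿ) lies strictly between.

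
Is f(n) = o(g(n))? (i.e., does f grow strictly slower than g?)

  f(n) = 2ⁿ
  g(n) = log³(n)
False

f(n) = 2ⁿ is O(2ⁿ), and g(n) = log³(n) is O(log³ n).
Since O(2ⁿ) grows faster than or equal to O(log³ n), f(n) = o(g(n)) is false.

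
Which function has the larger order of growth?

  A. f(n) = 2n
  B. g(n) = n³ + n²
B

f(n) = 2n is O(n), while g(n) = n³ + n² is O(n³).
Since O(n³) grows faster than O(n), g(n) dominates.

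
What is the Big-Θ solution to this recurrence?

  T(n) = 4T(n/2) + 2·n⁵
Θ(n⁵)

Master Theorem: a = 4, b = 2, f(n) = 2·n⁵.
Compute the critical exponent d = log₂(4) = 2.
Compare f(n) = Θ(n⁵) against n^d:
  k = 5 > d = 2, so f(n) = Ω(n^(d+ε)) — Case 3.
  Regularity: a·(n/b)^5/n^5 = a/b^5 = 4/32 < 1 ✓.
  The top-level work dominates: T(n) = Θ(f(n)) = Θ(n⁵).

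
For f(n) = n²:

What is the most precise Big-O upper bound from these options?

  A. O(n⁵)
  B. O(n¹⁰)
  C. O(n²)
C

f(n) = n² is O(n²).
All listed options are valid Big-O bounds (upper bounds),
but O(n²) is the tightest (smallest valid bound).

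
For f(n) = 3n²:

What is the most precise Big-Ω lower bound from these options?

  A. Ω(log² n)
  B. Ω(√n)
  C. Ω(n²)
C

f(n) = 3n² is Ω(n²).
All listed options are valid Big-Ω bounds (lower bounds),
but Ω(n²) is the tightest (largest valid bound).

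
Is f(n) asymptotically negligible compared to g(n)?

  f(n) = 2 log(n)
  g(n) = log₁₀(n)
False

f(n) = 2 log(n) is O(log n), and g(n) = log₁₀(n) is O(log n).
Since they have the same growth rate, f(n) = o(g(n)) is false.
(f = o(g) requires f to grow strictly slower, not equal.)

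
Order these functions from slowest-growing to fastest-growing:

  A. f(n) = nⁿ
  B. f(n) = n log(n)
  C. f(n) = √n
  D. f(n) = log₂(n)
D < C < B < A

Comparing growth rates:
D = log₂(n) is O(log n)
C = √n is O(√n)
B = n log(n) is O(n log n)
A = nⁿ is O(nⁿ)

Therefore, the order from slowest to fastest is: D < C < B < A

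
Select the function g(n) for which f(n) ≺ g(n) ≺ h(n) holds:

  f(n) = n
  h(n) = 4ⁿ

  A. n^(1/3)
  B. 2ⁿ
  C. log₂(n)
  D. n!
B

We need g(n) with n = o(g(n)) and g(n) = o(4ⁿ), i.e. O(n) ≺ g ≺ O(4ⁿ).
Check each option:
  A. n^(1/3) — O(n^(1/3)) does not grow strictly faster than f(n)
  B. 2ⁿ — O(2ⁿ) is strictly between O(n) and O(4ⁿ) ✓
  C. log₂(n) — O(log n) does not grow strictly faster than f(n)
  D. n! — O(n!) does not grow strictly slower than h(n)

Only option B (2ⁿ) lies strictly between.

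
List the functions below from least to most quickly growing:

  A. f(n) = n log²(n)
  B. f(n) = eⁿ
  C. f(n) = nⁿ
A < B < C

Comparing growth rates:
A = n log²(n) is O(n log² n)
B = eⁿ is O(eⁿ)
C = nⁿ is O(nⁿ)

Therefore, the order from slowest to fastest is: A < B < C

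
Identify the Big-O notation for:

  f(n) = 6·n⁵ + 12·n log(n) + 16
O(n⁵)

The dominant term in 6·n⁵ + 12·n log(n) + 16 is 6·n⁵, which is Θ(n⁵).
Lower-order terms (12·n log(n), 16) are asymptotically negligible.
Constants are absorbed, so the tightest bound is O(n⁵).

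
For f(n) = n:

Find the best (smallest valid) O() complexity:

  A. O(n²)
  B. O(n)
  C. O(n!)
B

f(n) = n is O(n).
All listed options are valid Big-O bounds (upper bounds),
but O(n) is the tightest (smallest valid bound).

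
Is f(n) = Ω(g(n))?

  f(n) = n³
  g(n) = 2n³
True

f(n) = n³ and g(n) = 2n³ are both O(n³).
Big-Ω permits equal growth rates (f ≥ c·g for some c > 0), so f(n) = Ω(g(n)) is true.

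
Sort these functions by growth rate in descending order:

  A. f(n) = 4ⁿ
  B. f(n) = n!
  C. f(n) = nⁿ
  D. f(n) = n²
C > B > A > D

Comparing growth rates:
C = nⁿ is O(nⁿ)
B = n! is O(n!)
A = 4ⁿ is O(4ⁿ)
D = n² is O(n²)

Therefore, the order from fastest to slowest is: C > B > A > D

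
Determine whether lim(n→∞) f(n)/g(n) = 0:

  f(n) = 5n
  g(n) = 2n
False

f(n) = 5n is O(n), and g(n) = 2n is O(n).
Since they have the same growth rate, f(n) = o(g(n)) is false.
(f = o(g) requires f to grow strictly slower, not equal.)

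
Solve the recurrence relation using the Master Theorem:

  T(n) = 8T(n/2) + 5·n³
Θ(n³ log n)

Master Theorem: a = 8, b = 2, f(n) = 5·n³.
Compute the critical exponent d = log₂(8) = 3.
Compare f(n) = Θ(n³) against n^d:
  k = 3 = d, so f(n) = Θ(n^d) — Case 2.
  Work is balanced across levels: T(n) = Θ(n^d log n) = Θ(n³ log n).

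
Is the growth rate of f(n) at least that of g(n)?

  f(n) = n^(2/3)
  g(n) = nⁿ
False

f(n) = n^(2/3) is O(n^(2/3)), and g(n) = nⁿ is O(nⁿ).
Since O(n^(2/3)) grows slower than O(nⁿ), f(n) = Ω(g(n)) is false.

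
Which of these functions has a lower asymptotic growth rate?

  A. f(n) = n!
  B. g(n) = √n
B

f(n) = n! is O(n!), while g(n) = √n is O(√n).
Since O(√n) grows slower than O(n!), g(n) is dominated.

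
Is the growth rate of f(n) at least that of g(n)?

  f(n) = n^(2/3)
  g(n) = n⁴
False

f(n) = n^(2/3) is O(n^(2/3)), and g(n) = n⁴ is O(n⁴).
Since O(n^(2/3)) grows slower than O(n⁴), f(n) = Ω(g(n)) is false.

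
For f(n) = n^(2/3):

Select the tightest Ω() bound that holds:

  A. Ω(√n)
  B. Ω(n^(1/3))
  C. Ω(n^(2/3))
C

f(n) = n^(2/3) is Ω(n^(2/3)).
All listed options are valid Big-Ω bounds (lower bounds),
but Ω(n^(2/3)) is the tightest (largest valid bound).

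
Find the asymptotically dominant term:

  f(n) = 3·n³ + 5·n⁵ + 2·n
5·n⁵

Looking at each term:
  - 3·n³ is O(n³)
  - 5·n⁵ is O(n⁵)
  - 2·n is O(n)

The term 5·n⁵ (O(n⁵)) grows fastest and dominates all others.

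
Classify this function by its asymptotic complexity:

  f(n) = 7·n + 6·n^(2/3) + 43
O(n)

The dominant term in 7·n + 6·n^(2/3) + 43 is 7·n, which is Θ(n).
Lower-order terms (6·n^(2/3), 43) are asymptotically negligible.
Constants are absorbed, so the tightest bound is O(n).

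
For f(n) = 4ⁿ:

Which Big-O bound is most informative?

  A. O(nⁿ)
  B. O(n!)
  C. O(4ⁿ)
C

f(n) = 4ⁿ is O(4ⁿ).
All listed options are valid Big-O bounds (upper bounds),
but O(4ⁿ) is the tightest (smallest valid bound).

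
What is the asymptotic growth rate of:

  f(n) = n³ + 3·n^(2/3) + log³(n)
Θ(n³)

Order the terms by growth rate: log³(n) ≺ 3·n^(2/3) ≺ n³.
The fastest-growing term n³ dominates as n → ∞; dropping its constant factor gives Θ(n³).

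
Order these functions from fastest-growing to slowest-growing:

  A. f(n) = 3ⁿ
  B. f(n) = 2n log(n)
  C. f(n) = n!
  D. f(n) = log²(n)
C > A > B > D

Comparing growth rates:
C = n! is O(n!)
A = 3ⁿ is O(3ⁿ)
B = 2n log(n) is O(n log n)
D = log²(n) is O(log² n)

Therefore, the order from fastest to slowest is: C > A > B > D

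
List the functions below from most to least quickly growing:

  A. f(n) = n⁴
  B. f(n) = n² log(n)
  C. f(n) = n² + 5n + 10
A > B > C

Comparing growth rates:
A = n⁴ is O(n⁴)
B = n² log(n) is O(n² log n)
C = n² + 5n + 10 is O(n²)

Therefore, the order from fastest to slowest is: A > B > C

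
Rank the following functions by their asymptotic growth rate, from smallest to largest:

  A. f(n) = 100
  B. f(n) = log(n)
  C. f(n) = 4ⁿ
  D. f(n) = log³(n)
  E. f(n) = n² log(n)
A < B < D < E < C

Comparing growth rates:
A = 100 is O(1)
B = log(n) is O(log n)
D = log³(n) is O(log³ n)
E = n² log(n) is O(n² log n)
C = 4ⁿ is O(4ⁿ)

Therefore, the order from slowest to fastest is: A < B < D < E < C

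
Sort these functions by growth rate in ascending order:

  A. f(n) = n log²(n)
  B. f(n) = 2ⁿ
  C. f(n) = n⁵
A < C < B

Comparing growth rates:
A = n log²(n) is O(n log² n)
C = n⁵ is O(n⁵)
B = 2ⁿ is O(2ⁿ)

Therefore, the order from slowest to fastest is: A < C < B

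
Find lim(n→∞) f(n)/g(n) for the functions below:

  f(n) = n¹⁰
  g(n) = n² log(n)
∞

Since n¹⁰ (O(n¹⁰)) grows faster than n² log(n) (O(n² log n)),
the ratio f(n)/g(n) → ∞ as n → ∞.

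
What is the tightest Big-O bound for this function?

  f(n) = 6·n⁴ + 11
O(n⁴)

The dominant term in 6·n⁴ + 11 is 6·n⁴, which is Θ(n⁴).
Lower-order terms (11) are asymptotically negligible.
Constants are absorbed, so the tightest bound is O(n⁴).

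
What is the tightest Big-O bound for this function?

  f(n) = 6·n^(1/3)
O(n^(1/3))

The dominant term in 6·n^(1/3) is 6·n^(1/3), which is Θ(n^(1/3)).
Constants are absorbed, so the tightest bound is O(n^(1/3)).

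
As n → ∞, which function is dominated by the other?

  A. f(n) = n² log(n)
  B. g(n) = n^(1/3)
B

f(n) = n² log(n) is O(n² log n), while g(n) = n^(1/3) is O(n^(1/3)).
Since O(n^(1/3)) grows slower than O(n² log n), g(n) is dominated.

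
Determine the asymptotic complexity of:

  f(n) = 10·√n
O(√n)

The dominant term in 10·√n is 10·√n, which is Θ(√n).
Constants are absorbed, so the tightest bound is O(√n).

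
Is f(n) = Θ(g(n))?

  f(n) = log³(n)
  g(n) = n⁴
False

f(n) = log³(n) is O(log³ n), and g(n) = n⁴ is O(n⁴).
Since they have different growth rates, f(n) = Θ(g(n)) is false.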